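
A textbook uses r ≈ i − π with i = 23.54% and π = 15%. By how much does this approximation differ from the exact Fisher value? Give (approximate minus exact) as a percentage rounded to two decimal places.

Approximate: r ≈ 23.540% − 15.000% = 8.5400%
Exact: (1 + 0.2354)/(1 + 0.1500) − 1 = 7.4261%
Error = 8.5400% − 7.4261% = 1.1139% → 1.11%.

1.11%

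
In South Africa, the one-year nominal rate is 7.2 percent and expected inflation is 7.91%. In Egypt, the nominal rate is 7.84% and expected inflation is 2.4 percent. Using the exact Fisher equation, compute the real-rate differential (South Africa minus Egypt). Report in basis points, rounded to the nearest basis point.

South Africa: (1 + 0.0720)/(1 + 0.0791) − 1 = -0.6580%
Egypt: (1 + 0.0784)/(1 + 0.0240) − 1 = 5.3125%
Differential = -0.6580% − 5.3125% = -5.9705% → -597 basis points.

-597 basis points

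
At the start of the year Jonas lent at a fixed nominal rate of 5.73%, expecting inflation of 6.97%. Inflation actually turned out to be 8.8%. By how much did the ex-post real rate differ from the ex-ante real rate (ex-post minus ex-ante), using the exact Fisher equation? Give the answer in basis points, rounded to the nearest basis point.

-166 basis points

Ex-ante: (1 + 0.0573)/(1 + 0.0697) − 1 = -1.1592%
Ex-post: (1 + 0.0573)/(1 + 0.0880) − 1 = -2.8217%
Difference (ex-post − ex-ante) = -1.6625% → -166 basis points.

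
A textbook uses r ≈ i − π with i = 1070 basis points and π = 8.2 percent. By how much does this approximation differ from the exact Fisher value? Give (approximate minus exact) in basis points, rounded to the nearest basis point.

Approximate: r ≈ 10.700% − 8.200% = 2.5000%
Exact: (1 + 0.1070)/(1 + 0.0820) − 1 = 2.3105%
Error = 2.5000% − 2.3105% = 0.1895% → 19 basis points.

19 basis points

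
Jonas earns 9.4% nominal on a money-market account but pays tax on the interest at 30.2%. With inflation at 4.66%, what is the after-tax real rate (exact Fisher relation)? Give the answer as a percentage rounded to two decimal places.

1.82%

After-tax nominal return = 9.4% × (1 − 0.302) = 6.5612%.
1 + r = 1.065612 / 1.04660 = 1.018165
After-tax real rate = 1.018165 − 1 → 1.82%.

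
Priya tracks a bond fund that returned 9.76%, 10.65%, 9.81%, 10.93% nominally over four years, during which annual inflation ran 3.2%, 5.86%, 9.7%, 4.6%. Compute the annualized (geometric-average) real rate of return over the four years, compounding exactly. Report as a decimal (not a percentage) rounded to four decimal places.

Compound the nominal returns: 1.0976 × 1.1065 × 1.0981 × 1.1093 = 1.47940275.
Compound inflation: 1.0320 × 1.0586 × 1.0970 × 1.0460 = 1.25357378.
Deflate: 1.47940275 / 1.25357378 = 1.18014813.
Annualized real rate = 1.18014813^(1/4) − 1 = 4.2279% → 0.0423.

0.0423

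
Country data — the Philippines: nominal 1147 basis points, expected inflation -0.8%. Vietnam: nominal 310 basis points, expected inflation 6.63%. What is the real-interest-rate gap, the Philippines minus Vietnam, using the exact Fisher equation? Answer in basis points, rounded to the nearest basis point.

The Philippines: (1 + 0.1147)/(1 − 0.0080) − 1 = 12.3690%
Vietnam: (1 + 0.0310)/(1 + 0.0663) − 1 = -3.3105%
Differential = 12.3690% − (-3.3105%) = 15.6795% → 1568 basis points.

1568 basis points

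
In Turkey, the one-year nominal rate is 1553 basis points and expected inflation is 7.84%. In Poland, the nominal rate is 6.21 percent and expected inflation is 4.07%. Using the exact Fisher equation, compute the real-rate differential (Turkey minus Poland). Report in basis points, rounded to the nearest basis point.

Turkey: (1 + 0.1553)/(1 + 0.0784) − 1 = 7.1309%
Poland: (1 + 0.0621)/(1 + 0.0407) − 1 = 2.0563%
Differential = 7.1309% − 2.0563% = 5.0746% → 507 basis points.

507 basis points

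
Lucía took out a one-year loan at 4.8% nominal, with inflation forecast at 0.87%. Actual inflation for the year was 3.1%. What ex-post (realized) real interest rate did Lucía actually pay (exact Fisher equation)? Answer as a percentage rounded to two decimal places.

1.65%

Ex-post: (1 + 0.0480)/(1 + 0.0310) − 1 = 1.6489%
So the realized real rate is 1.65%.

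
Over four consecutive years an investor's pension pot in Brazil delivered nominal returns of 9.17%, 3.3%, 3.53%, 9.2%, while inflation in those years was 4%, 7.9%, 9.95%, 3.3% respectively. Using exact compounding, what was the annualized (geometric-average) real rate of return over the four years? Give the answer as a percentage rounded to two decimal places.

Compound the nominal returns: 1.0917 × 1.0330 × 1.0353 × 1.0920 = 1.27494804.
Compound inflation: 1.0400 × 1.0790 × 1.0995 × 1.0330 = 1.27453081.
Deflate: 1.27494804 / 1.27453081 = 1.00032735.
Annualized real rate = 1.00032735^(1/4) − 1 = 0.0082% → 0.01%.

0.01%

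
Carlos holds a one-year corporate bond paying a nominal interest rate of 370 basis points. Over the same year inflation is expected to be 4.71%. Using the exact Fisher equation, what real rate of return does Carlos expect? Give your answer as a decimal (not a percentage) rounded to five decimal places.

-0.00965

By the Fisher equation, 1 + r = (1 + i)/(1 + π).
1 + r = 1.03700 / 1.04710 = 0.990354
r = 0.990354 − 1 = -0.9646%, i.e. -0.00965.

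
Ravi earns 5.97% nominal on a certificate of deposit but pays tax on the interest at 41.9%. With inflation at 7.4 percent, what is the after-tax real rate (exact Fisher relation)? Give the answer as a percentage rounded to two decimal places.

After-tax nominal return = 5.97% × (1 − 0.419) = 3.46857%.
1 + r = 1.0346857 / 1.07400 = 0.963395
After-tax real rate = 0.963395 − 1 → -3.66%.

-3.66%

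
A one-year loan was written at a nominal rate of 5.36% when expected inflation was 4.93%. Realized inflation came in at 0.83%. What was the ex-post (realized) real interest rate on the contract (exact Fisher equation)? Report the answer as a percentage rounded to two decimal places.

4.49%

Ex-post: (1 + 0.0536)/(1 + 0.0083) − 1 = 4.4927%
So the realized real rate is 4.49%.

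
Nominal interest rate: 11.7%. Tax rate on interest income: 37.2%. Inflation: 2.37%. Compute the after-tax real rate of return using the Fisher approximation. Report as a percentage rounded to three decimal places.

4.978%

After-tax nominal return = 11.7% × (1 − 0.372) = 7.3476%.
r ≈ 7.3476% − 2.37% → 4.978%.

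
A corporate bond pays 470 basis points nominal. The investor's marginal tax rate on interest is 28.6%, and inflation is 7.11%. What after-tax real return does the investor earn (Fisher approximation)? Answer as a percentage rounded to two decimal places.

After-tax nominal return = 4.7% × (1 − 0.286) = 3.3558%.
r ≈ 3.3558% − 7.11% → -3.75%.

-3.75%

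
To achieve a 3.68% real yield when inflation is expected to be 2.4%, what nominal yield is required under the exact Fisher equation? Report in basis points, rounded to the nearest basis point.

(1 + i) = (1 + r)(1 + π) = 1.03680 × 1.02400 = 1.0616832
i = 1.0616832 − 1, so the required nominal rate is 617 basis points.

617 basis points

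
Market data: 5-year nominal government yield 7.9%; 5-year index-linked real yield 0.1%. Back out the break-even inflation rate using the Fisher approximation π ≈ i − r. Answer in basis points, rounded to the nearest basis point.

780 basis points

π ≈ i − r = 7.9% − 0.1% → 780 basis points.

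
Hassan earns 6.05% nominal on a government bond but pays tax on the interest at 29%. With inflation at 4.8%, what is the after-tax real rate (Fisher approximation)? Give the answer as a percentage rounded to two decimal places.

-0.50%

After-tax nominal return = 6.05% × (1 − 0.29) = 4.2955%.
r ≈ 4.2955% − 4.8% → -0.50%.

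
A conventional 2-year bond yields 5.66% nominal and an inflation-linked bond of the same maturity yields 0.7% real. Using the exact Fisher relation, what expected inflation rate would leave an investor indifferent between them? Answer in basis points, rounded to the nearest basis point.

(1 + π) = (1 + i)/(1 + r) = 1.05660 / 1.00700 = 1.049255
Break-even inflation = 1.049255 − 1 → 493 basis points.

493 basis points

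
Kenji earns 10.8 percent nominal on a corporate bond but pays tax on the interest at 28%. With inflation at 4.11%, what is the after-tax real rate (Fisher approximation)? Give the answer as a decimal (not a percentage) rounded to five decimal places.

After-tax nominal return = 10.8% × (1 − 0.28) = 7.7760%.
r ≈ 7.7760% − 4.11% → 0.03666.

0.03666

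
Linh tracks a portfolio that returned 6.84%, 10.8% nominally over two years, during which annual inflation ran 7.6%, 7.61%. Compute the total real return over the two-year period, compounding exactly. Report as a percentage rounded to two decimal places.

Nominal growth factor = 1.0684 × 1.1080 = 1.183787
Price-level growth factor = 1.0760 × 1.0761 = 1.157884
Real growth factor = 1.183787 / 1.157884 = 1.022372
Total real return = 1.022372 − 1 → 2.24%.

2.24%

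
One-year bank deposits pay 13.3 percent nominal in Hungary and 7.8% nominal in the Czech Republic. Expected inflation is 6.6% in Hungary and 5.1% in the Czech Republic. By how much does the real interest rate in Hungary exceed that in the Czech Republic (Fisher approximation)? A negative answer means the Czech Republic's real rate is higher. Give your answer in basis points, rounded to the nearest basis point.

400 basis points

Hungary: 13.3% − 6.6% = 6.700%
The Czech Republic: 7.8% − 5.1% = 2.700%
Differential = 4.000% → 400 basis points.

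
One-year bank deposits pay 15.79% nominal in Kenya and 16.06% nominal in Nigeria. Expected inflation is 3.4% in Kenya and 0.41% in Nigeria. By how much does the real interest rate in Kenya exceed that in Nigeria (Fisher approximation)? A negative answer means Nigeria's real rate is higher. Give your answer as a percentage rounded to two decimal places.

-3.26%

Kenya: 15.79% − 3.4% = 12.390%
Nigeria: 16.06% − 0.41% = 15.650%
Differential = -3.260% → -3.26%.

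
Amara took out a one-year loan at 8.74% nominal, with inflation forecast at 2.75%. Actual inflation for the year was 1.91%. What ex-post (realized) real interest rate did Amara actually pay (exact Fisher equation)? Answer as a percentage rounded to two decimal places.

6.70%

Ex-post: (1 + 0.0874)/(1 + 0.0191) − 1 = 6.7020%
So the realized real rate is 6.70%.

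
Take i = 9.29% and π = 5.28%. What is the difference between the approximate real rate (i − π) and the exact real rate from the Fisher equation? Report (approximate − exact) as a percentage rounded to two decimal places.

0.20%

Approximate: r ≈ 9.290% − 5.280% = 4.0100%
Exact: (1 + 0.0929)/(1 + 0.0528) − 1 = 3.8089%
Error = 4.0100% − 3.8089% = 0.2011% → 0.20%.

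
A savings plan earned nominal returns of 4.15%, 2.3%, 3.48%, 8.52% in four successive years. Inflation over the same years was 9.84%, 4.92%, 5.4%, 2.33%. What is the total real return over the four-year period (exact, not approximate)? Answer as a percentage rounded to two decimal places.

Nominal growth factor = 1.0415 × 1.0230 × 1.0348 × 1.0852 = 1.196468
Price-level growth factor = 1.0984 × 1.0492 × 1.0540 × 1.0233 = 1.242975
Real growth factor = 1.196468 / 1.242975 = 0.962584
Total real return = 0.962584 − 1 → -3.74%.

-3.74%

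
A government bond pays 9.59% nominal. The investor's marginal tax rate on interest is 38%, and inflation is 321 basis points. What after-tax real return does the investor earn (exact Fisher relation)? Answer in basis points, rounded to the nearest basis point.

After-tax nominal return = 9.59% × (1 − 0.38) = 5.9458%.
1 + r = 1.059458 / 1.03210 = 1.026507
After-tax real rate = 1.026507 − 1 → 265 basis points.

265 basis points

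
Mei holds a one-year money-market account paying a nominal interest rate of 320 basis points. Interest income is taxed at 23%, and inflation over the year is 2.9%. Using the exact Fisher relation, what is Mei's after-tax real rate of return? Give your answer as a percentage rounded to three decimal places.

-0.424%

After-tax nominal return = 3.2% × (1 − 0.23) = 2.4640%.
1 + r = 1.02464 / 1.02900 = 0.995763
After-tax real rate = 0.995763 − 1 → -0.424%.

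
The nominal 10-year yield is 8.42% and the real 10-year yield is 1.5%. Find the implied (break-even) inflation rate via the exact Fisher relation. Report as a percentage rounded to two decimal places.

(1 + π) = (1 + i)/(1 + r) = 1.08420 / 1.01500 = 1.068177
Break-even inflation = 1.068177 − 1 → 6.82%.

6.82%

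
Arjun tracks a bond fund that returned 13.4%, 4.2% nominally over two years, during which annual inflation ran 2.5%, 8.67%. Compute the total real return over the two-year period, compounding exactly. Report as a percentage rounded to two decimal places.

6.08%

Nominal growth factor = 1.1340 × 1.0420 = 1.181628
Price-level growth factor = 1.0250 × 1.0867 = 1.113868
Real growth factor = 1.181628 / 1.113868 = 1.060834
Total real return = 1.060834 − 1 → 6.08%.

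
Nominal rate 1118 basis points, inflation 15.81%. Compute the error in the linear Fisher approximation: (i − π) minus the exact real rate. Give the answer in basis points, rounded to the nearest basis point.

Approximate: r ≈ 11.180% − 15.810% = -4.6300%
Exact: (1 + 0.1118)/(1 + 0.1581) − 1 = -3.9979%
Error = -4.6300% − (-3.9979%) = -0.6321% → -63 basis points.

-63 basis points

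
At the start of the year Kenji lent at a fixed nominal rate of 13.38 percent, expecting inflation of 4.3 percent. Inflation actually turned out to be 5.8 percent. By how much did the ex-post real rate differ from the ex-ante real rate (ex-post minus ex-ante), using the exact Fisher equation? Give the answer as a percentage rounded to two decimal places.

-1.54%

Ex-ante: (1 + 0.1338)/(1 + 0.0430) − 1 = 8.7057%
Ex-post: (1 + 0.1338)/(1 + 0.0580) − 1 = 7.1645%
Difference (ex-post − ex-ante) = -1.5412% → -1.54%.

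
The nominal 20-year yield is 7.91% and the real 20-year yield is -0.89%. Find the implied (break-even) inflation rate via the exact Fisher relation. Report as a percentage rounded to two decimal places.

8.88%

(1 + π) = (1 + i)/(1 + r) = 1.07910 / 0.99110 = 1.088790
Break-even inflation = 1.088790 − 1 → 8.88%.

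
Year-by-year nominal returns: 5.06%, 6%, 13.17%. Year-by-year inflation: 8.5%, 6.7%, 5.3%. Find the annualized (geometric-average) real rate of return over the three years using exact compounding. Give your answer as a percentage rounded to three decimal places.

1.115%

Compound the nominal returns: 1.0506 × 1.0600 × 1.1317 = 1.26030186.
Compound inflation: 1.0850 × 1.0670 × 1.0530 = 1.21905284.
Deflate: 1.26030186 / 1.21905284 = 1.03383695.
Annualized real rate = 1.03383695^(1/3) − 1 = 1.1154% → 1.115%.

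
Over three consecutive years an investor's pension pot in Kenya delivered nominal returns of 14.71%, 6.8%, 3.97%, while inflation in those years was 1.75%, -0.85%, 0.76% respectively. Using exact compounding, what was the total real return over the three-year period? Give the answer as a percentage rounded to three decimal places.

Nominal growth factor = 1.1471 × 1.0680 × 1.0397 = 1.273739
Price-level growth factor = 1.0175 × 0.9915 × 1.0076 = 1.016519
Real growth factor = 1.273739 / 1.016519 = 1.253041
Total real return = 1.253041 − 1 → 25.304%.

25.304%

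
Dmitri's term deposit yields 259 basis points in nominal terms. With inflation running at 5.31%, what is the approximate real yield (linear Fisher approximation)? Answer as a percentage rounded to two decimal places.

-2.72%

r ≈ i − π = 2.59% − 5.31% = -2.72%.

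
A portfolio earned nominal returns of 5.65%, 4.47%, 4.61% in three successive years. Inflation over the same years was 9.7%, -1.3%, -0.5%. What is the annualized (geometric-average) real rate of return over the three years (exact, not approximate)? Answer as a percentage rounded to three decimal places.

Nominal growth factor = 1.0565 × 1.0447 × 1.0461 = 1.15460730
Price-level growth factor = 1.0970 × 0.9870 × 0.9950 = 1.07732531
Real growth factor = 1.15460730 / 1.07732531 = 1.07173506
Annualized real rate = 1.07173506^(1/3) − 1 = 2.3362% → 2.336%.

2.336%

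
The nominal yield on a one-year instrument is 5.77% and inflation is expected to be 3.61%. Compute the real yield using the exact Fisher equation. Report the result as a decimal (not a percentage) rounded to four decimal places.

0.0208

By the Fisher relation, 1 + r = (1 + i)/(1 + π).
1 + r = 1.05770 / 1.03610 = 1.020847
r = 1.020847 − 1 = 2.0847%, i.e. 0.0208.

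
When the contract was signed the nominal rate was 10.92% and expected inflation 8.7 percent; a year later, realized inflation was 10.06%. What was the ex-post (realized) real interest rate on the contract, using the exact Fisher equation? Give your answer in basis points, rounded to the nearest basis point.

78 basis points

Ex-post: (1 + 0.1092)/(1 + 0.1006) − 1 = 0.7814%
So the realized real rate is 78 basis points.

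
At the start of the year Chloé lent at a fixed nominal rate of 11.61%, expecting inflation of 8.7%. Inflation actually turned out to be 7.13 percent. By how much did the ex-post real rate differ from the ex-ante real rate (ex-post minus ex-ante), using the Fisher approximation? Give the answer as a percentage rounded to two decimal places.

Ex-ante: 11.61% − 8.7% = 2.910%
Ex-post: 11.61% − 7.13% = 4.480%
Difference (ex-post − ex-ante) = 1.5700% → 1.57%.

1.57%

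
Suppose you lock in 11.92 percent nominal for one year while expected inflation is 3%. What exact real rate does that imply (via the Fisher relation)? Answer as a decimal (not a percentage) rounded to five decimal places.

0.08660

By the Fisher relation, 1 + r = (1 + i)/(1 + π).
1 + r = 1.11920 / 1.03000 = 1.086602
r = 1.086602 − 1 = 8.6602%, i.e. 0.08660.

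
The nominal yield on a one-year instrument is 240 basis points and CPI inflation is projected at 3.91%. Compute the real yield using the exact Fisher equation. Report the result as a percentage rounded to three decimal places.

-1.453%

By the Fisher identity, 1 + r = (1 + i)/(1 + π).
1 + r = 1.02400 / 1.03910 = 0.985468
r = 0.985468 − 1 = -1.4532%, i.e. -1.453%.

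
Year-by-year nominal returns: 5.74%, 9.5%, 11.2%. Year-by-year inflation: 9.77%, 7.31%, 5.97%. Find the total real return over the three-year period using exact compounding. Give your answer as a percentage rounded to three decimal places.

3.146%

Compound the nominal returns: 1.0574 × 1.0950 × 1.1120 = 1.287533.
Compound inflation: 1.0977 × 1.0731 × 1.0597 = 1.248265.
Deflate: 1.287533 / 1.248265 = 1.031458.
Total real return = 1.031458 − 1 → 3.146%.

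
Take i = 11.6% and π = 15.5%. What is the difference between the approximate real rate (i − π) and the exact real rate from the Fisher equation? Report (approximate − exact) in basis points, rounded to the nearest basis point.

-52 basis points

Approximate: r ≈ 11.600% − 15.500% = -3.9000%
Exact: (1 + 0.1160)/(1 + 0.1550) − 1 = -3.3766%
Error = -3.9000% − (-3.3766%) = -0.5234% → -52 basis points.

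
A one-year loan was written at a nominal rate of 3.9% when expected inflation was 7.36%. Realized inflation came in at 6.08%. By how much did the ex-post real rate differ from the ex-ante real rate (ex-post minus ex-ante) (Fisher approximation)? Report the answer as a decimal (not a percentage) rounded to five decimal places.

0.01280

Ex-ante: 3.9% − 7.36% = -3.460%
Ex-post: 3.9% − 6.08% = -2.180%
Difference (ex-post − ex-ante) = 1.2800% → 0.01280.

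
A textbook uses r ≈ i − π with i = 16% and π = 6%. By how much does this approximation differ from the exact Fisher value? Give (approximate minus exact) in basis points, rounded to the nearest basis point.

Approximate: r ≈ 16.000% − 6.000% = 10.0000%
Exact: (1 + 0.1600)/(1 + 0.0600) − 1 = 9.4340%
Error = 10.0000% − 9.4340% = 0.5660% → 57 basis points.

57 basis points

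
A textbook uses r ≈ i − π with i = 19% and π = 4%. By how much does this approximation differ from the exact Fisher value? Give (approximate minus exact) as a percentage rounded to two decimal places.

0.58%

Approximate: r ≈ 19.000% − 4.000% = 15.0000%
Exact: (1 + 0.1900)/(1 + 0.0400) − 1 = 14.4231%
Error = 15.0000% − 14.4231% = 0.5769% → 0.58%.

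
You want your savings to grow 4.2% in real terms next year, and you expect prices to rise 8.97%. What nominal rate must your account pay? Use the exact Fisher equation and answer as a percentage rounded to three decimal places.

(1 + i) = (1 + r)(1 + π) = 1.04200 × 1.08970 = 1.1354674
i = 1.1354674 − 1, so the required nominal rate is 13.547%.

13.547%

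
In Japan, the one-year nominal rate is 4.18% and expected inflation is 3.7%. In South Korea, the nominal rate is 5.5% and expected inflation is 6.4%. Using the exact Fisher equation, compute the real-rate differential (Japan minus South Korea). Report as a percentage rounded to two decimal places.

Japan: (1 + 0.0418)/(1 + 0.0370) − 1 = 0.4629%
South Korea: (1 + 0.0550)/(1 + 0.0640) − 1 = -0.8459%
Differential = 0.4629% − (-0.8459%) = 1.3087% → 1.31%.

1.31%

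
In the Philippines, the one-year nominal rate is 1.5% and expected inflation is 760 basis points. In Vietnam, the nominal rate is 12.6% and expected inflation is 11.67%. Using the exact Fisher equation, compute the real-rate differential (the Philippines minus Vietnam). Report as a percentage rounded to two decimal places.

The Philippines: (1 + 0.0150)/(1 + 0.0760) − 1 = -5.6691%
Vietnam: (1 + 0.1260)/(1 + 0.1167) − 1 = 0.8328%
Differential = -5.6691% − 0.8328% = -6.5020% → -6.50%.

-6.50%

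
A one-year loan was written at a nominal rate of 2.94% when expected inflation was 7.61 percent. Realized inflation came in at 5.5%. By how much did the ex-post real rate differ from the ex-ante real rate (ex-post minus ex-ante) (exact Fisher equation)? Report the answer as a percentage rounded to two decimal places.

1.91%

Ex-ante: (1 + 0.0294)/(1 + 0.0761) − 1 = -4.3397%
Ex-post: (1 + 0.0294)/(1 + 0.0550) − 1 = -2.4265%
Difference (ex-post − ex-ante) = 1.9132% → 1.91%.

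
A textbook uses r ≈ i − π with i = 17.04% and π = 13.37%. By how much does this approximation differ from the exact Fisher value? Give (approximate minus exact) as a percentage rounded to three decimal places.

0.433%

Approximate: r ≈ 17.040% − 13.370% = 3.6700%
Exact: (1 + 0.1704)/(1 + 0.1337) − 1 = 3.2372%
Error = 3.6700% − 3.2372% = 0.4328% → 0.433%.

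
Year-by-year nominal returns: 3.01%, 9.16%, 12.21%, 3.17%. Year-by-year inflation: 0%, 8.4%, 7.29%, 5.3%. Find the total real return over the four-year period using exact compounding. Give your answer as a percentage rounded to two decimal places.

Nominal growth factor = 1.0301 × 1.0916 × 1.1221 × 1.0317 = 1.301751
Price-level growth factor = 1.0000 × 1.0840 × 1.0729 × 1.0530 = 1.224664
Real growth factor = 1.301751 / 1.224664 = 1.062946
Total real return = 1.062946 − 1 → 6.29%.

6.29%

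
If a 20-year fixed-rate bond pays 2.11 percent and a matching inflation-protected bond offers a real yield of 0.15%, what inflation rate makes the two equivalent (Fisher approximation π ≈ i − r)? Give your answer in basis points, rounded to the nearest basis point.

196 basis points

π ≈ i − r = 2.11% − 0.15% → 196 basis points.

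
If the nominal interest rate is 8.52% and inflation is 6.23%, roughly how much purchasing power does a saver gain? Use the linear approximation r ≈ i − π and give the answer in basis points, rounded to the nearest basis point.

r ≈ i − π = 8.52% − 6.23% = 229 basis points.

229 basis points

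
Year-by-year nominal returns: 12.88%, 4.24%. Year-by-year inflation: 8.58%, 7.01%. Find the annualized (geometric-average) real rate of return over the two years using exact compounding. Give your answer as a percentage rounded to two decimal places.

0.63%

Compound the nominal returns: 1.1288 × 1.0424 = 1.17666112.
Compound inflation: 1.0858 × 1.0701 = 1.16191458.
Deflate: 1.17666112 / 1.16191458 = 1.01269159.
Annualized real rate = 1.01269159^(1/2) − 1 = 0.6326% → 0.63%.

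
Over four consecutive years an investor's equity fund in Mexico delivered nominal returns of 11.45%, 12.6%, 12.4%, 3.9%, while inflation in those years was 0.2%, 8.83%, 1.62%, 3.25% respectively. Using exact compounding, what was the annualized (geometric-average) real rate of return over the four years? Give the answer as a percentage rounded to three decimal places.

6.385%

Nominal growth factor = 1.1145 × 1.1260 × 1.1240 × 1.0390 = 1.46554893
Price-level growth factor = 1.0020 × 1.0883 × 1.0162 × 1.0325 = 1.14415695
Real growth factor = 1.46554893 / 1.14415695 = 1.28089851
Annualized real rate = 1.28089851^(1/4) − 1 = 6.3846% → 6.385%.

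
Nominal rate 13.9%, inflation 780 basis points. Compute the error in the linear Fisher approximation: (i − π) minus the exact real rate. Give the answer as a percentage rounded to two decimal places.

Approximate: r ≈ 13.900% − 7.800% = 6.1000%
Exact: (1 + 0.1390)/(1 + 0.0780) − 1 = 5.6586%
Error = 6.1000% − 5.6586% = 0.4414% → 0.44%.

0.44%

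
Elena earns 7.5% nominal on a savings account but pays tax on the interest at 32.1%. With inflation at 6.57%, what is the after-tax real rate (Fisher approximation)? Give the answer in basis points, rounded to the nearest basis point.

-148 basis points

After-tax nominal return = 7.5% × (1 − 0.321) = 5.0925%.
r ≈ 5.0925% − 6.57% → -148 basis points.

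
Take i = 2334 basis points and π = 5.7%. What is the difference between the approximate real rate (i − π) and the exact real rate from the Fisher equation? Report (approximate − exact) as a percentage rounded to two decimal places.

Approximate: r ≈ 23.340% − 5.700% = 17.6400%
Exact: (1 + 0.2334)/(1 + 0.0570) − 1 = 16.6887%
Error = 17.6400% − 16.6887% = 0.9513% → 0.95%.

0.95%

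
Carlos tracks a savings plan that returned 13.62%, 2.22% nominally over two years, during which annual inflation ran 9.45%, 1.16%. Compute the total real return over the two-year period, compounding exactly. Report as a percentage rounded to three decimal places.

Nominal growth factor = 1.1362 × 1.0222 = 1.161424
Price-level growth factor = 1.0945 × 1.0116 = 1.107196
Real growth factor = 1.161424 / 1.107196 = 1.048977
Total real return = 1.048977 − 1 → 4.898%.

4.898%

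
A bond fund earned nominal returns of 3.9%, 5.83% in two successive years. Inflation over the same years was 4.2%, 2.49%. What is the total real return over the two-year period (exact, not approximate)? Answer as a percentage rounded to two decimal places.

Nominal growth factor = 1.0390 × 1.0583 = 1.099574
Price-level growth factor = 1.0420 × 1.0249 = 1.067946
Real growth factor = 1.099574 / 1.067946 = 1.029616
Total real return = 1.029616 − 1 → 2.96%.

2.96%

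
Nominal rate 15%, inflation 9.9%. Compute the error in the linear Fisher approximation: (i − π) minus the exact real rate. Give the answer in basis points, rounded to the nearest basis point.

46 basis points

Approximate: r ≈ 15.000% − 9.900% = 5.1000%
Exact: (1 + 0.1500)/(1 + 0.0990) − 1 = 4.6406%
Error = 5.1000% − 4.6406% = 0.4594% → 46 basis points.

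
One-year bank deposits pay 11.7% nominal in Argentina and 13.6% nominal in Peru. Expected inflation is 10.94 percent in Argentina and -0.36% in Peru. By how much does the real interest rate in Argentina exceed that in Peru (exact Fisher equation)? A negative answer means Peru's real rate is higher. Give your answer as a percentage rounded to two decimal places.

-13.33%

Argentina: (1 + 0.1170)/(1 + 0.1094) − 1 = 0.6851%
Peru: (1 + 0.1360)/(1 − 0.0036) − 1 = 14.0104%
Differential = 0.6851% − 14.0104% = -13.3254% → -13.33%.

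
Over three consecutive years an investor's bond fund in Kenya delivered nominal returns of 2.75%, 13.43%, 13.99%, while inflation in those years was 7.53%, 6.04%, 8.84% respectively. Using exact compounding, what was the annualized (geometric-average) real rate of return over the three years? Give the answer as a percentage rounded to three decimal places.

Nominal growth factor = 1.0275 × 1.1343 × 1.1399 = 1.32854576
Price-level growth factor = 1.0753 × 1.0604 × 1.0884 = 1.24104605
Real growth factor = 1.32854576 / 1.24104605 = 1.07050480
Annualized real rate = 1.07050480^(1/3) − 1 = 2.2970% → 2.297%.

2.297%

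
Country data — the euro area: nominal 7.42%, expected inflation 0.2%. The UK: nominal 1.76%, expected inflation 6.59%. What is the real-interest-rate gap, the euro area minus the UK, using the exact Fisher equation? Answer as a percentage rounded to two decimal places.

The euro area: (1 + 0.0742)/(1 + 0.0020) − 1 = 7.2056%
The UK: (1 + 0.0176)/(1 + 0.0659) − 1 = -4.5314%
Differential = 7.2056% − (-4.5314%) = 11.7370% → 11.74%.

11.74%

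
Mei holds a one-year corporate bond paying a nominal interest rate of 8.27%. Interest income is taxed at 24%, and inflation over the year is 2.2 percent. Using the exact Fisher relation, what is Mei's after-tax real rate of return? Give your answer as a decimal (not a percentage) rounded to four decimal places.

0.0400

After-tax nominal return = 8.27% × (1 − 0.24) = 6.2852%.
1 + r = 1.062852 / 1.02200 = 1.039973
After-tax real rate = 1.039973 − 1 → 0.0400.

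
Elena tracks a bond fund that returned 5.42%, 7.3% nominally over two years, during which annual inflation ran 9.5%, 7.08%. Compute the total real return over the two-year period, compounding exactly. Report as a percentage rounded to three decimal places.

Nominal growth factor = 1.0542 × 1.0730 = 1.131157
Price-level growth factor = 1.0950 × 1.0708 = 1.172526
Real growth factor = 1.131157 / 1.172526 = 0.964718
Total real return = 0.964718 − 1 → -3.528%.

-3.528%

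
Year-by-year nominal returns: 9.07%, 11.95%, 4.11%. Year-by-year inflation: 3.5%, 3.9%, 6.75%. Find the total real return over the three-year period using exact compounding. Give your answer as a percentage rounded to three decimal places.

Nominal growth factor = 1.0907 × 1.1195 × 1.0411 = 1.271223
Price-level growth factor = 1.0350 × 1.0390 × 1.0675 = 1.147952
Real growth factor = 1.271223 / 1.147952 = 1.107384
Total real return = 1.107384 − 1 → 10.738%.

10.738%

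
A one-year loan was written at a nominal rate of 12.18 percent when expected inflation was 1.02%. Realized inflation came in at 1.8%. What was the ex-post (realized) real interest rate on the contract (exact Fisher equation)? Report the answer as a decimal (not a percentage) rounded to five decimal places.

Ex-post: (1 + 0.1218)/(1 + 0.0180) − 1 = 10.19646%
So the realized real rate is 0.10196.

0.10196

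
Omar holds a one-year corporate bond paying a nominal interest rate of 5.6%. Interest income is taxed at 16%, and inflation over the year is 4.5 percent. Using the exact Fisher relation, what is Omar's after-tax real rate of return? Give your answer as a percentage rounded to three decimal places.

After-tax nominal return = 5.6% × (1 − 0.16) = 4.7040%.
1 + r = 1.04704 / 1.04500 = 1.001952
After-tax real rate = 1.001952 − 1 → 0.195%.

0.195%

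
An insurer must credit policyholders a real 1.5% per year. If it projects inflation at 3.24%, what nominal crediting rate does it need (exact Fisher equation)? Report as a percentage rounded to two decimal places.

(1 + i) = (1 + r)(1 + π) = 1.01500 × 1.03240 = 1.047886
i = 1.047886 − 1, so the required nominal rate is 4.79%.

4.79%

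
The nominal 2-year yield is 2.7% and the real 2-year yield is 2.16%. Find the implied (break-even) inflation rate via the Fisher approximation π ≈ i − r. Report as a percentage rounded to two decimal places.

π ≈ i − r = 2.7% − 2.16% → 0.54%.

0.54%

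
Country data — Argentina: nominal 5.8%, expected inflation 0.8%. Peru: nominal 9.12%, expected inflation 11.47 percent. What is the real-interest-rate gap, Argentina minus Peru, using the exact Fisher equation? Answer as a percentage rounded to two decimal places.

7.07%

Argentina: (1 + 0.0580)/(1 + 0.0080) − 1 = 4.9603%
Peru: (1 + 0.0912)/(1 + 0.1147) − 1 = -2.1082%
Differential = 4.9603% − (-2.1082%) = 7.0685% → 7.07%.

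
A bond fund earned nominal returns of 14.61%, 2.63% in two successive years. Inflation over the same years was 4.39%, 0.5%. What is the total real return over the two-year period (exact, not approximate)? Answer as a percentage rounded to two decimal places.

12.12%

Nominal growth factor = 1.1461 × 1.0263 = 1.176242
Price-level growth factor = 1.0439 × 1.0050 = 1.049120
Real growth factor = 1.176242 / 1.049120 = 1.121171
Total real return = 1.121171 − 1 → 12.12%.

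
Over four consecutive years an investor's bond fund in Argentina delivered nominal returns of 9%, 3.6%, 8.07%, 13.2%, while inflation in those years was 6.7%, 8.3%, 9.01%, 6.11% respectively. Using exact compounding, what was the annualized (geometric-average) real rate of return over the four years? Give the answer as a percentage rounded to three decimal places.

Compound the nominal returns: 1.0900 × 1.0360 × 1.0807 × 1.1320 = 1.38145846.
Compound inflation: 1.0670 × 1.0830 × 1.0901 × 1.0611 = 1.33664331.
Deflate: 1.38145846 / 1.33664331 = 1.03352813.
Annualized real rate = 1.03352813^(1/4) − 1 = 0.8279% → 0.828%.

0.828%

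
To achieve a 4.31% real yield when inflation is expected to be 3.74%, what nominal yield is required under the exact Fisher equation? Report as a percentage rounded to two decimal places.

(1 + i) = (1 + r)(1 + π) = 1.04310 × 1.03740 = 1.08211194
i = 1.08211194 − 1, so the required nominal rate is 8.21%.

8.21%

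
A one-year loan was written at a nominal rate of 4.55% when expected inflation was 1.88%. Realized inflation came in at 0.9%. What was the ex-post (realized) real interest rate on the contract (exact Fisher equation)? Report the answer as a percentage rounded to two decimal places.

3.62%

Ex-post: (1 + 0.0455)/(1 + 0.0090) − 1 = 3.6174%
So the realized real rate is 3.62%.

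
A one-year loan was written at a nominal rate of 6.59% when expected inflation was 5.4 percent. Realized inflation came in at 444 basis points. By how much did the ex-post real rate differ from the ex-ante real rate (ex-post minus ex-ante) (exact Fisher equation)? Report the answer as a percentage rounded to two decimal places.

Ex-ante: (1 + 0.0659)/(1 + 0.0540) − 1 = 1.1290%
Ex-post: (1 + 0.0659)/(1 + 0.0444) − 1 = 2.0586%
Difference (ex-post − ex-ante) = 0.9296% → 0.93%.

0.93%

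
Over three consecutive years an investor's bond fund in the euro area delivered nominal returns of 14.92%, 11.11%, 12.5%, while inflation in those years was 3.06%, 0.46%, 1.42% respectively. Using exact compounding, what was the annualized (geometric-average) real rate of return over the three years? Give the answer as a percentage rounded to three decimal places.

11.011%

Nominal growth factor = 1.1492 × 1.1111 × 1.1250 = 1.43648564
Price-level growth factor = 1.0306 × 1.0046 × 1.0142 = 1.05004260
Real growth factor = 1.43648564 / 1.05004260 = 1.36802606
Annualized real rate = 1.36802606^(1/3) − 1 = 11.0107% → 11.011%.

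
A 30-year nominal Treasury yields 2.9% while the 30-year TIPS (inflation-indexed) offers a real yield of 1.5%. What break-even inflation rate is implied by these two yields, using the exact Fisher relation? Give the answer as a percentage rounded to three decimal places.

1.379%

(1 + π) = (1 + i)/(1 + r) = 1.02900 / 1.01500 = 1.013793
Break-even inflation = 1.013793 − 1 → 1.379%.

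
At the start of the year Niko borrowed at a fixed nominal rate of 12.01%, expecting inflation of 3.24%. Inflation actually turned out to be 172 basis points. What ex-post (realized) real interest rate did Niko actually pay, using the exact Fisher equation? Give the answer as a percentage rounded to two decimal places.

10.12%

Ex-post: (1 + 0.1201)/(1 + 0.0172) − 1 = 10.1160%
So the realized real rate is 10.12%.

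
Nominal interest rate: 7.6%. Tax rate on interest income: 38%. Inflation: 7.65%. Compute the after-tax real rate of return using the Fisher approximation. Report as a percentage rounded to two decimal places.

-2.94%

After-tax nominal return = 7.6% × (1 − 0.38) = 4.7120%.
r ≈ 4.7120% − 7.65% → -2.94%.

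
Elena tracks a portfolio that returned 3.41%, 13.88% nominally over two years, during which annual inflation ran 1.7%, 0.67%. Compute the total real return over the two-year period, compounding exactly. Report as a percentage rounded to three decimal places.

Nominal growth factor = 1.0341 × 1.1388 = 1.177633
Price-level growth factor = 1.0170 × 1.0067 = 1.023814
Real growth factor = 1.177633 / 1.023814 = 1.150241
Total real return = 1.150241 − 1 → 15.024%.

15.024%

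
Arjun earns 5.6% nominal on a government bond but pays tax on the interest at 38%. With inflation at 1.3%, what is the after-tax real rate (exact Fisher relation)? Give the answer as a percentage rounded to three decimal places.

After-tax nominal return = 5.6% × (1 − 0.38) = 3.4720%.
1 + r = 1.03472 / 1.01300 = 1.021441
After-tax real rate = 1.021441 − 1 → 2.144%.

2.144%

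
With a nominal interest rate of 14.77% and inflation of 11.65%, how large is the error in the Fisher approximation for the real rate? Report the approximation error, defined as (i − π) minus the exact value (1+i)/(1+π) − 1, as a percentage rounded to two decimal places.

Approximate: r ≈ 14.770% − 11.650% = 3.1200%
Exact: (1 + 0.1477)/(1 + 0.1165) − 1 = 2.7944%
Error = 3.1200% − 2.7944% = 0.3256% → 0.33%.

0.33%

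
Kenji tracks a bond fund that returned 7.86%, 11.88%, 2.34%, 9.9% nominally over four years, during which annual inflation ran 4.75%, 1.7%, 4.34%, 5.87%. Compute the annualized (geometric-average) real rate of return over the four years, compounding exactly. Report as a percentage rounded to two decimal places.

3.63%

Nominal growth factor = 1.0786 × 1.1188 × 1.0234 × 1.0990 = 1.35723790
Price-level growth factor = 1.0475 × 1.0170 × 1.0434 × 1.0587 = 1.17678935
Real growth factor = 1.35723790 / 1.17678935 = 1.15333972
Annualized real rate = 1.15333972^(1/4) − 1 = 3.6309% → 3.63%.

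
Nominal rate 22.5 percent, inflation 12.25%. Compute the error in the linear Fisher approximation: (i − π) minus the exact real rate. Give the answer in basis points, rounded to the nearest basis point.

112 basis points

Approximate: r ≈ 22.500% − 12.250% = 10.2500%
Exact: (1 + 0.2250)/(1 + 0.1225) − 1 = 9.1314%
Error = 10.2500% − 9.1314% = 1.1186% → 112 basis points.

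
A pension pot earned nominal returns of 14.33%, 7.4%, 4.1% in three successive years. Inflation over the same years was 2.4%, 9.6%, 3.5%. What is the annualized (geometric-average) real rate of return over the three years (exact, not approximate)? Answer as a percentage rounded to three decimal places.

Compound the nominal returns: 1.1433 × 1.0740 × 1.0410 = 1.27824827.
Compound inflation: 1.0240 × 1.0960 × 1.0350 = 1.16158464.
Deflate: 1.27824827 / 1.16158464 = 1.10043490.
Annualized real rate = 1.10043490^(1/3) − 1 = 3.2416% → 3.242%.

3.242%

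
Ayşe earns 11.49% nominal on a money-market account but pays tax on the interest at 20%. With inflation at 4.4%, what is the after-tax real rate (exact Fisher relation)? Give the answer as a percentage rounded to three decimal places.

After-tax nominal return = 11.49% × (1 − 0.2) = 9.1920%.
1 + r = 1.09192 / 1.04400 = 1.045900
After-tax real rate = 1.045900 − 1 → 4.590%.

4.590%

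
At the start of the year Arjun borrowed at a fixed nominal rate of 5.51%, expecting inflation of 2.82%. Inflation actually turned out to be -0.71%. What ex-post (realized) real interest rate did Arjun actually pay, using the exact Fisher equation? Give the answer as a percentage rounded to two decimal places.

6.26%

Ex-post: (1 + 0.0551)/(1 − 0.0071) − 1 = 6.2645%
So the realized real rate is 6.26%.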